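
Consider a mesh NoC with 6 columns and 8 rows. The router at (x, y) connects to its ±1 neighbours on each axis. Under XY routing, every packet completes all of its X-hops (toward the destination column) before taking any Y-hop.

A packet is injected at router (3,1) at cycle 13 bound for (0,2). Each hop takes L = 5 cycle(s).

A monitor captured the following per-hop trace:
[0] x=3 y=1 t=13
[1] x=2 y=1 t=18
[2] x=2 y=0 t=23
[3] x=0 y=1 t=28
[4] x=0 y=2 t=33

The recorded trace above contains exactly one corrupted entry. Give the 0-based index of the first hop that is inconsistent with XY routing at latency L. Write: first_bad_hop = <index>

[1] (-1,+0) / 5c ⇒ ok
[2] (+0,-1) / 5c ⇒ BAD: Y-move but x=2≠0

first_bad_hop = 2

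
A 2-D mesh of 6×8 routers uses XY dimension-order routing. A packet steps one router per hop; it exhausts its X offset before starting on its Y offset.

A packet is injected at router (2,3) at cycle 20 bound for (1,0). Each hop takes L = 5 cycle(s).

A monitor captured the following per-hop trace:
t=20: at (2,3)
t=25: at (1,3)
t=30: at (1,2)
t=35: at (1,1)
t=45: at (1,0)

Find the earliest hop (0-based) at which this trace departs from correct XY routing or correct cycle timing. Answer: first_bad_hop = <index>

  1: Δx=-1 Δy=+0 Δt=5 [ok]
  2: Δx=+0 Δy=-1 Δt=5 [ok]
  3: Δx=+0 Δy=-1 Δt=5 [ok]
  4: Δx=+0 Δy=-1 Δt=10 [BAD: Δcyc=10≠L]

first_bad_hop = 4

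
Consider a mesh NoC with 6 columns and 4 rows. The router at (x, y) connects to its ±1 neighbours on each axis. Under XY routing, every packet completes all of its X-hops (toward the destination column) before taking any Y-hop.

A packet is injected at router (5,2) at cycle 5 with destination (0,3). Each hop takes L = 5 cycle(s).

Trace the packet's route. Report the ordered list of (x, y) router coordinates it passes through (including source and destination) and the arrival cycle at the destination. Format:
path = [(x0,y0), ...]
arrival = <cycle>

hop 0: (5,2) @ cyc 5
hop 1: (4,2) @ cyc 10  [W]
hop 2: (3,2) @ cyc 15  [W]
hop 3: (2,2) @ cyc 20  [W]
hop 4: (1,2) @ cyc 25  [W]
hop 5: (0,2) @ cyc 30  [W]
hop 6: (0,3) @ cyc 35  [N]

path = [(5,2), (4,2), (3,2), (2,2), (1,2), (0,2), (0,3)]
arrival = 35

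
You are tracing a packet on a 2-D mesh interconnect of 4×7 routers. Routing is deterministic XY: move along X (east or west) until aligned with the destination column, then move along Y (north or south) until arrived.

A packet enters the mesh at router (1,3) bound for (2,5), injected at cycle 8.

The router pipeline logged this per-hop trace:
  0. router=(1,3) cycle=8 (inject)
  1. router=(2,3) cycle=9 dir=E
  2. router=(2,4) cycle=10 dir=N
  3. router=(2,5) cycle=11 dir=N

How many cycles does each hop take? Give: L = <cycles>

L = 1

Between hops 0 and 1 the cycle counter advances 9 − 8 = 1.
Per-hop latency L = Δcyc = 1.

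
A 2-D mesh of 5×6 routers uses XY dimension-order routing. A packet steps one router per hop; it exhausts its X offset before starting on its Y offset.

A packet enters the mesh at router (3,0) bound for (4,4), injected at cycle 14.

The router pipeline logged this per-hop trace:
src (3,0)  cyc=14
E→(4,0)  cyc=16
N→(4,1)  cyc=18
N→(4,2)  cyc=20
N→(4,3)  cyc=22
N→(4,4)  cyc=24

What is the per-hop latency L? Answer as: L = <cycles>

cyc[1] − cyc[0] = 16 − 14 = 2.
Each hop adds L, hence L = 2.

L = 2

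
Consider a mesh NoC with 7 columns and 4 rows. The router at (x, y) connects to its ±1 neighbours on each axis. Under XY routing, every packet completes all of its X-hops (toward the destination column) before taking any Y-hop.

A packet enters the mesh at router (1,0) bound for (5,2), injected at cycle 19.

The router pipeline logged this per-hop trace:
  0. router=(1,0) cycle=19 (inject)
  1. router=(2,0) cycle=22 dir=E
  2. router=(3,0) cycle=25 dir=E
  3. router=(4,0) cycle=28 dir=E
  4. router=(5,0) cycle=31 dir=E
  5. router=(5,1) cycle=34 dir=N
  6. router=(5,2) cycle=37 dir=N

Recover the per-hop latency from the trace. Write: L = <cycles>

From hop 0 (19) to hop 1 (22): +3 cycles.
One hop costs L cycles, so L = 3.

L = 3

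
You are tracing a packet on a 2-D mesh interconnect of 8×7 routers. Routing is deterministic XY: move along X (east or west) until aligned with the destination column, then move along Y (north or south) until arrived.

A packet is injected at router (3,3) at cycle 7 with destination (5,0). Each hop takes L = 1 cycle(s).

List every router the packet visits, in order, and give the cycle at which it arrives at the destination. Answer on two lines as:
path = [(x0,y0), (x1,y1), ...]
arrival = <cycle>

hop 0: (3,3) @ cyc 7
hop 1: (4,3) @ cyc 8  [E]
hop 2: (5,3) @ cyc 9  [E]
hop 3: (5,2) @ cyc 10  [S]
hop 4: (5,1) @ cyc 11  [S]
hop 5: (5,0) @ cyc 12  [S]

path = [(3,3), (4,3), (5,3), (5,2), (5,1), (5,0)]
arrival = 12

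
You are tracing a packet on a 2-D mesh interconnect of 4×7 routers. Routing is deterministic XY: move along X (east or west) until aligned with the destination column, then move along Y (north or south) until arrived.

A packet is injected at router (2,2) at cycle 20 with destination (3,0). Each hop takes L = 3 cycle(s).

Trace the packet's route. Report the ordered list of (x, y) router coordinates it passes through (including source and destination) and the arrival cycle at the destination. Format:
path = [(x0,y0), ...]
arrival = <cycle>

[0] x=2 y=2 t=20
[1] x=3 y=2 t=23 →E
[2] x=3 y=1 t=26 →S
[3] x=3 y=0 t=29 →S

path = [(2,2), (3,2), (3,1), (3,0)]
arrival = 29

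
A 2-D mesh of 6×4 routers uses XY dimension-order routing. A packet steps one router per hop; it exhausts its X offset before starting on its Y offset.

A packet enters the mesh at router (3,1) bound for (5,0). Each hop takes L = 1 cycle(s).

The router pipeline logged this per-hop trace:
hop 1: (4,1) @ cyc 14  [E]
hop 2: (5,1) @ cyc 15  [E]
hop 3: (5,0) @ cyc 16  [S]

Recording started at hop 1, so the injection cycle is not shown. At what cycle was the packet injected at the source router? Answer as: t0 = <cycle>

Hop 1 reached at cycle 14; hop k is at t0 + k·L.
Therefore t0 = 14 − L = 13.

t0 = 13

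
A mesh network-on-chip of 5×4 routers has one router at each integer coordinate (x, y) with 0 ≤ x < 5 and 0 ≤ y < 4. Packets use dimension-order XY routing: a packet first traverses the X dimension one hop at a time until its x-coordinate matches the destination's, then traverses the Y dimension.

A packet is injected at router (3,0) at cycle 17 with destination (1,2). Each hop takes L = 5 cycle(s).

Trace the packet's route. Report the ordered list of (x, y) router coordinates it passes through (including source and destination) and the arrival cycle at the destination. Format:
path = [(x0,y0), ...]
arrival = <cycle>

path = [(3,0), (2,0), (1,0), (1,1), (1,2)]
arrival = 37

[0] x=3 y=0 t=17
[1] x=2 y=0 t=22 →W
[2] x=1 y=0 t=27 →W
[3] x=1 y=1 t=32 →N
[4] x=1 y=2 t=37 →N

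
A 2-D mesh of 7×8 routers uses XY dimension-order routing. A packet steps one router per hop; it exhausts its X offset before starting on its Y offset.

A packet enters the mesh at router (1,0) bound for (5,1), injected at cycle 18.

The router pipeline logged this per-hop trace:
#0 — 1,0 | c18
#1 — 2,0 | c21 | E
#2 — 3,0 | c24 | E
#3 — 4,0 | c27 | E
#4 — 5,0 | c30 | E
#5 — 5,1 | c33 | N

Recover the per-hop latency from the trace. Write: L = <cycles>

Between hops 0 and 1 the cycle counter advances 21 − 18 = 3.
Each hop adds L, hence L = 3.

L = 3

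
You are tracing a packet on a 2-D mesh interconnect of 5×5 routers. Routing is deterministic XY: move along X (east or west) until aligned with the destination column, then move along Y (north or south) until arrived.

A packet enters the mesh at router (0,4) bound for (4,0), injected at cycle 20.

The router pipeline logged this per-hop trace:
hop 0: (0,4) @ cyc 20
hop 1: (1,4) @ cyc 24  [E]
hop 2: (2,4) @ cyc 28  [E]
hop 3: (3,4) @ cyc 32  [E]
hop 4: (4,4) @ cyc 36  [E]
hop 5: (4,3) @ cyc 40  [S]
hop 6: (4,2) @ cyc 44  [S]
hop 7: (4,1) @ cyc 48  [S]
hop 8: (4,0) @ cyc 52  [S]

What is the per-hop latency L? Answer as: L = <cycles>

From hop 0 (20) to hop 1 (24): +4 cycles.
Per-hop latency L = Δcyc = 4.

L = 4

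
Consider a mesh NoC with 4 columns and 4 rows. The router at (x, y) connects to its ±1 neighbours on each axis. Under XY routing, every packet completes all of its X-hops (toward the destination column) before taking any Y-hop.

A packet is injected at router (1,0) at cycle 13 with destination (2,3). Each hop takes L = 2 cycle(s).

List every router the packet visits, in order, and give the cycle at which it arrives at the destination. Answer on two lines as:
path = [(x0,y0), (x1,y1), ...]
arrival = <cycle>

hop 0: (1,0) @ cyc 13
hop 1: (2,0) @ cyc 15  [E]
hop 2: (2,1) @ cyc 17  [N]
hop 3: (2,2) @ cyc 19  [N]
hop 4: (2,3) @ cyc 21  [N]

path = [(1,0), (2,0), (2,1), (2,2), (2,3)]
arrival = 21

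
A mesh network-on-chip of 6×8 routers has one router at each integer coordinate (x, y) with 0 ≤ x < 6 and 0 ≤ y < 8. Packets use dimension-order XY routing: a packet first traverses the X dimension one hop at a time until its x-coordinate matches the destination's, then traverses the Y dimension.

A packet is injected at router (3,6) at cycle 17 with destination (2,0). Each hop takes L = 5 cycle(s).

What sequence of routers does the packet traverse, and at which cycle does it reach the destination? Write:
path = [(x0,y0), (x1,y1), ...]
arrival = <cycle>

path = [(3,6), (2,6), (2,5), (2,4), (2,3), (2,2), (2,1), (2,0)]
arrival = 52

hop 0: (3,6) @ cyc 17
hop 1: (2,6) @ cyc 22  [W]
hop 2: (2,5) @ cyc 27  [S]
hop 3: (2,4) @ cyc 32  [S]
hop 4: (2,3) @ cyc 37  [S]
hop 5: (2,2) @ cyc 42  [S]
hop 6: (2,1) @ cyc 47  [S]
hop 7: (2,0) @ cyc 52  [S]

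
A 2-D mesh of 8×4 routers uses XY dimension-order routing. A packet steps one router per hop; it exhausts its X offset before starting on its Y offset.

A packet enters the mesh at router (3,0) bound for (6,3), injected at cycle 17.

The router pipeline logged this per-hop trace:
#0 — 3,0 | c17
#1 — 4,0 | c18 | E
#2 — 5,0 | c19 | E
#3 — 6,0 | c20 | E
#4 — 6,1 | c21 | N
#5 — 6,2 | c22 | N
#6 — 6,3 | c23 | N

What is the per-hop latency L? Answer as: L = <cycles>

Δcyc across hop 0→1: 18 − 17 = 1.
Each hop adds L, hence L = 1.

L = 1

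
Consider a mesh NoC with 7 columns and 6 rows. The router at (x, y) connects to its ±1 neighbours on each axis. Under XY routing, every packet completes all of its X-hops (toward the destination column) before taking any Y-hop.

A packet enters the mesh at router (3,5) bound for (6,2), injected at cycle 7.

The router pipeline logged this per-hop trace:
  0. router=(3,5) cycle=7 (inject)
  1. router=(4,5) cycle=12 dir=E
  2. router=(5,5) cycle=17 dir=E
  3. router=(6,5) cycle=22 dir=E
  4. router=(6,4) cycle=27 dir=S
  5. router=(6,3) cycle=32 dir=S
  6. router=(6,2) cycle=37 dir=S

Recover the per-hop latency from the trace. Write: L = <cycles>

Between hops 0 and 1 the cycle counter advances 12 − 7 = 5.
Per-hop latency L = Δcyc = 5.

L = 5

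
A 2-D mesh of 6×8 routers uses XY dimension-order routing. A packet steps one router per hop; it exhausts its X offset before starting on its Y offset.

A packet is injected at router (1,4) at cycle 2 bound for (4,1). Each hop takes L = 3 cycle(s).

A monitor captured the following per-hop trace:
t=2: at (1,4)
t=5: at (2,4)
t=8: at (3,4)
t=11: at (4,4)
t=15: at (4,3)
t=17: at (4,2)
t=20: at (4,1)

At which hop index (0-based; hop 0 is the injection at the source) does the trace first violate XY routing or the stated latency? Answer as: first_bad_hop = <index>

check 1→ d=(1,0) cyc+3: ok
check 2→ d=(1,0) cyc+3: ok
check 3→ d=(1,0) cyc+3: ok
check 4→ d=(0,-1) cyc+4: BAD: Δcyc=4≠L

first_bad_hop = 4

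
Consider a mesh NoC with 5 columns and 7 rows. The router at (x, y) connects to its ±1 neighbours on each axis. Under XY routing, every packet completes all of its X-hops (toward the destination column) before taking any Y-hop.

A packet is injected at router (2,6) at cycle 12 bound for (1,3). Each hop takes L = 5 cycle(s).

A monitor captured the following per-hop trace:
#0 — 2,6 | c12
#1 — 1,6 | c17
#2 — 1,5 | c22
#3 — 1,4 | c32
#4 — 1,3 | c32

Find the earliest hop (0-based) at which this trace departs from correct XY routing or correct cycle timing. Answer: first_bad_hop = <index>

  1: Δx=-1 Δy=+0 Δt=5 [ok]
  2: Δx=+0 Δy=-1 Δt=5 [ok]
  3: Δx=+0 Δy=-1 Δt=10 [BAD: Δcyc=10≠L]

first_bad_hop = 3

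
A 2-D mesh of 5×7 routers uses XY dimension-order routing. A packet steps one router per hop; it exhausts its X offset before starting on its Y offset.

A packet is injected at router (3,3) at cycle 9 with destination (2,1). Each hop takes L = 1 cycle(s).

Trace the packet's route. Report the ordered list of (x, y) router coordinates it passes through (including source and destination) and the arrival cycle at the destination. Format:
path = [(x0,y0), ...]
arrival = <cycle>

hop 0: (3,3) @ cyc 9
hop 1: (2,3) @ cyc 10  [W]
hop 2: (2,2) @ cyc 11  [S]
hop 3: (2,1) @ cyc 12  [S]

path = [(3,3), (2,3), (2,2), (2,1)]
arrival = 12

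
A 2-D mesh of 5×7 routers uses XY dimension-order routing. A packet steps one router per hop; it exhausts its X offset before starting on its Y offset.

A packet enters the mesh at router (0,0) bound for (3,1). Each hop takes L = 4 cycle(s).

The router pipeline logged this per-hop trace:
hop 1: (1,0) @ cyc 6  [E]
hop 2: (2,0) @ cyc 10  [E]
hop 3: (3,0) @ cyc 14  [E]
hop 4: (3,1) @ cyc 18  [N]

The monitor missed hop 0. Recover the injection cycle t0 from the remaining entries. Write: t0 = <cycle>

cyc[1] = 6 and cyc[k] = t0 + k·L for every k.
Therefore t0 = 6 − L = 2.

t0 = 2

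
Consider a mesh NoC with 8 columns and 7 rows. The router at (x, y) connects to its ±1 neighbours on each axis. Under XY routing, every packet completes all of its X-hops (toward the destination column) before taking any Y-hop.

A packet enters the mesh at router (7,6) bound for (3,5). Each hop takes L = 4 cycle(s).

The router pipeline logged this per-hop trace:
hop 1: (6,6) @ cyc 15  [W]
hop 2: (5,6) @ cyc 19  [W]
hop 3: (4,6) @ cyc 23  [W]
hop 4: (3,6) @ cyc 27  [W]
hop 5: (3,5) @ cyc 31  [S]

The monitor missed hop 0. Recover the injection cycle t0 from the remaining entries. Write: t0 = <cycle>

The first recorded entry is hop 1 at cycle 15.
Therefore t0 = 15 − L = 11.

t0 = 11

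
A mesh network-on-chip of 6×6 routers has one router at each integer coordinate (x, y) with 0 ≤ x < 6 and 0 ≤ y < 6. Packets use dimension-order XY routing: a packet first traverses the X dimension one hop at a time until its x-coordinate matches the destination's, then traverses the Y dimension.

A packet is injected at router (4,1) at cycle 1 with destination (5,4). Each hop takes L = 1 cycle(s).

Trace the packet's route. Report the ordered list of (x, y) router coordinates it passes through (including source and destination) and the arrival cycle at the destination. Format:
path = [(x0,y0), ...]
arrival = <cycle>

#0 — 4,1 | c1
#1 — 5,1 | c2 | E
#2 — 5,2 | c3 | N
#3 — 5,3 | c4 | N
#4 — 5,4 | c5 | N

path = [(4,1), (5,1), (5,2), (5,3), (5,4)]
arrival = 5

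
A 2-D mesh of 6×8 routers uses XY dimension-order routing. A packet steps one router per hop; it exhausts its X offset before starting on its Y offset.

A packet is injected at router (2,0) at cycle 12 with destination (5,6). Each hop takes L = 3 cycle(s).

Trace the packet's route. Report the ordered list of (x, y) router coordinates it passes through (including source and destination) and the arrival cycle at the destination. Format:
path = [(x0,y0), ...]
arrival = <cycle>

  0. router=(2,0) cycle=12 (inject)
  1. router=(3,0) cycle=15 dir=E
  2. router=(4,0) cycle=18 dir=E
  3. router=(5,0) cycle=21 dir=E
  4. router=(5,1) cycle=24 dir=N
  5. router=(5,2) cycle=27 dir=N
  6. router=(5,3) cycle=30 dir=N
  7. router=(5,4) cycle=33 dir=N
  8. router=(5,5) cycle=36 dir=N
  9. router=(5,6) cycle=39 dir=N

path = [(2,0), (3,0), (4,0), (5,0), (5,1), (5,2), (5,3), (5,4), (5,5), (5,6)]
arrival = 39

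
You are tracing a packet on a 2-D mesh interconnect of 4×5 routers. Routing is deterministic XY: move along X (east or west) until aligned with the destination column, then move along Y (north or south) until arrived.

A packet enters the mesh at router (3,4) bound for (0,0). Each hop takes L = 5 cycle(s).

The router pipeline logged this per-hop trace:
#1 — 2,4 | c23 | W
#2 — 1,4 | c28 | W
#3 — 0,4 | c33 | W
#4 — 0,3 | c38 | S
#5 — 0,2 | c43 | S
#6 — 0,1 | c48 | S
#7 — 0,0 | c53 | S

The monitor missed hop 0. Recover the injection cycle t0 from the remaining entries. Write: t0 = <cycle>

At hop 1 the cycle is 23; in general cyc_k = t0 + kL.
Therefore t0 = 23 − L = 18.

t0 = 18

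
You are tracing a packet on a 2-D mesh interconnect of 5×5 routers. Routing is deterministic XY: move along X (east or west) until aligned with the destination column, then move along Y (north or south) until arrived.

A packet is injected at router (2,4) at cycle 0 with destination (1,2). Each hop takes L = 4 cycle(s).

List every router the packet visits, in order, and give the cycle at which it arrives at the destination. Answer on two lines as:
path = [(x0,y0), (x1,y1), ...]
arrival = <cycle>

path = [(2,4), (1,4), (1,3), (1,2)]
arrival = 12

#0 — 2,4 | c0
#1 — 1,4 | c4 | W
#2 — 1,3 | c8 | S
#3 — 1,2 | c12 | S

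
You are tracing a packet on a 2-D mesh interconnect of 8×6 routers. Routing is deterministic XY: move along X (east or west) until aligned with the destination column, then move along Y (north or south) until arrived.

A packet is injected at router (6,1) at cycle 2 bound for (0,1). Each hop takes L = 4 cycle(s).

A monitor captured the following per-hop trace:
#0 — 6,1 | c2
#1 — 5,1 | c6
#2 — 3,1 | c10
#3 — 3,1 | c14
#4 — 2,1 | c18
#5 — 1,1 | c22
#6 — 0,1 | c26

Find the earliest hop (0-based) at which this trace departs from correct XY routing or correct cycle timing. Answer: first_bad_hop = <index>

hop 1: step (-1,+0), +4 cyc — ok
hop 2: step (-2,+0), +4 cyc — BAD: non-unit step

first_bad_hop = 2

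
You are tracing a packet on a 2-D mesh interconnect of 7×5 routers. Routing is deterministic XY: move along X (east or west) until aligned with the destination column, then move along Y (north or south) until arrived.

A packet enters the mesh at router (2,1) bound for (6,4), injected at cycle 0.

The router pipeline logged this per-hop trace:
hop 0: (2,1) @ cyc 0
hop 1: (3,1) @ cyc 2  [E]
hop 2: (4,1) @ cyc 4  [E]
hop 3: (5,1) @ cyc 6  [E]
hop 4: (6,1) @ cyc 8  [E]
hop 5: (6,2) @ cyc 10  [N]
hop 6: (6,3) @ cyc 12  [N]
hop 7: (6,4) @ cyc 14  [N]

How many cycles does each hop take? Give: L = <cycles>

L = 2

Δcyc across hop 0→1: 2 − 0 = 2.
Each hop adds L, hence L = 2.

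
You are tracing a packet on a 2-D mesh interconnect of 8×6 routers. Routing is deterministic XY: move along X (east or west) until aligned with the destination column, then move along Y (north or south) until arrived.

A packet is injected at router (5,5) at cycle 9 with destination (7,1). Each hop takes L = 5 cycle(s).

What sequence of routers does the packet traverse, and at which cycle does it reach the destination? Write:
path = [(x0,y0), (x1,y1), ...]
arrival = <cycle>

path = [(5,5), (6,5), (7,5), (7,4), (7,3), (7,2), (7,1)]
arrival = 39

hop 0: (5,5) @ cyc 9
hop 1: (6,5) @ cyc 14  [E]
hop 2: (7,5) @ cyc 19  [E]
hop 3: (7,4) @ cyc 24  [S]
hop 4: (7,3) @ cyc 29  [S]
hop 5: (7,2) @ cyc 34  [S]
hop 6: (7,1) @ cyc 39  [S]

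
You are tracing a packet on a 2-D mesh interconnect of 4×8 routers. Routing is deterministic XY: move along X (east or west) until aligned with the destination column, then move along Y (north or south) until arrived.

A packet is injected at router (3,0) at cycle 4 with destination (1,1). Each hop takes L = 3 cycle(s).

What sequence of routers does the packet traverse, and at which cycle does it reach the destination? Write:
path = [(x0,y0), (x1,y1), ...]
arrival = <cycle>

path = [(3,0), (2,0), (1,0), (1,1)]
arrival = 13

src (3,0)  cyc=4
W→(2,0)  cyc=7
W→(1,0)  cyc=10
N→(1,1)  cyc=13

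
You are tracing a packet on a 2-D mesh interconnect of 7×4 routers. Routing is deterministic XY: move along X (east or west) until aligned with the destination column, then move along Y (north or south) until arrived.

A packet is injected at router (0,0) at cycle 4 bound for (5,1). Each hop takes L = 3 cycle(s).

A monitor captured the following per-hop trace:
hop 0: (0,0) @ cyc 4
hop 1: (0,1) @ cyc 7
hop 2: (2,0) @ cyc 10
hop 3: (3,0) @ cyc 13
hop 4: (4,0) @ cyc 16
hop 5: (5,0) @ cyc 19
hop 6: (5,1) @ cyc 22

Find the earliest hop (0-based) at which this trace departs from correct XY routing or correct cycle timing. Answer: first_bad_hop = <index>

check 1→ d=(0,1) cyc+3: BAD: Y-move but x=0≠5

first_bad_hop = 1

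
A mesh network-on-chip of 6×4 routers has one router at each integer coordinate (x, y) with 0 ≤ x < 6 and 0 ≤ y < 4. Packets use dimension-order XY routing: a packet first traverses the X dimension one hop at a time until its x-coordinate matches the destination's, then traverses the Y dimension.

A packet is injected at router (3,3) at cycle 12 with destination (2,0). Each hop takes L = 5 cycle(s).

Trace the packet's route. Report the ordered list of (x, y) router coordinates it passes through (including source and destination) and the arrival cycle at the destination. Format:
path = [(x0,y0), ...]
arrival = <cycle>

path = [(3,3), (2,3), (2,2), (2,1), (2,0)]
arrival = 32

#0 — 3,3 | c12
#1 — 2,3 | c17 | W
#2 — 2,2 | c22 | S
#3 — 2,1 | c27 | S
#4 — 2,0 | c32 | S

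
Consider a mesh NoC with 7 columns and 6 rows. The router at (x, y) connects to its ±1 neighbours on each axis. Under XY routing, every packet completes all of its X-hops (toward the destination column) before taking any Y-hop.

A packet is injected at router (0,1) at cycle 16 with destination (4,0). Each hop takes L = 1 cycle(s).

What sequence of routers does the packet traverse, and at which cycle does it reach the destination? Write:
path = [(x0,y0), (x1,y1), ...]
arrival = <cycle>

hop 0: (0,1) @ cyc 16
hop 1: (1,1) @ cyc 17  [E]
hop 2: (2,1) @ cyc 18  [E]
hop 3: (3,1) @ cyc 19  [E]
hop 4: (4,1) @ cyc 20  [E]
hop 5: (4,0) @ cyc 21  [S]

path = [(0,1), (1,1), (2,1), (3,1), (4,1), (4,0)]
arrival = 21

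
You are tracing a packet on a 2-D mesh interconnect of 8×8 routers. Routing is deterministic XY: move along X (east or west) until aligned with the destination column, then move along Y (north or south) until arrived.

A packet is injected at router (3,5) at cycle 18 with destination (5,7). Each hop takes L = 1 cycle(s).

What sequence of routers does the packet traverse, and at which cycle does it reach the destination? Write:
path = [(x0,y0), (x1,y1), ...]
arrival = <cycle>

[0] x=3 y=5 t=18
[1] x=4 y=5 t=19 →E
[2] x=5 y=5 t=20 →E
[3] x=5 y=6 t=21 →N
[4] x=5 y=7 t=22 →N

path = [(3,5), (4,5), (5,5), (5,6), (5,7)]
arrival = 22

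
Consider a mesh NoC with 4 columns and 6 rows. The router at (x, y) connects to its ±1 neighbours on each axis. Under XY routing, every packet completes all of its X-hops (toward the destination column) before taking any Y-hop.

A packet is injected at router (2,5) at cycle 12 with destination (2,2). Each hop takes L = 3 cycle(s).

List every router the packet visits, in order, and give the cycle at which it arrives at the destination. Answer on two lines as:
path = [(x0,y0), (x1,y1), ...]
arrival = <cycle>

t=12: at (2,5)
t=15: at (2,4) after S
t=18: at (2,3) after S
t=21: at (2,2) after S

path = [(2,5), (2,4), (2,3), (2,2)]
arrival = 21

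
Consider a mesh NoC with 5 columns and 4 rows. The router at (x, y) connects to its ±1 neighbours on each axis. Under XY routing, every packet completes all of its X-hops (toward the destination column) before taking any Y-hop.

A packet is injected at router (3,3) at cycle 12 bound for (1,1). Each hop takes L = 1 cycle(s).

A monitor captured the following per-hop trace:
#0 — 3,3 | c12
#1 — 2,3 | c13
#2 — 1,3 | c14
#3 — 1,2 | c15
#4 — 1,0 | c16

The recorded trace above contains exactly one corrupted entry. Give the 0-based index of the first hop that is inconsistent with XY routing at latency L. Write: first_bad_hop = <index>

check 1→ d=(-1,0) cyc+1: ok
check 2→ d=(-1,0) cyc+1: ok
check 3→ d=(0,-1) cyc+1: ok
check 4→ d=(0,-2) cyc+1: BAD: non-unit step

first_bad_hop = 4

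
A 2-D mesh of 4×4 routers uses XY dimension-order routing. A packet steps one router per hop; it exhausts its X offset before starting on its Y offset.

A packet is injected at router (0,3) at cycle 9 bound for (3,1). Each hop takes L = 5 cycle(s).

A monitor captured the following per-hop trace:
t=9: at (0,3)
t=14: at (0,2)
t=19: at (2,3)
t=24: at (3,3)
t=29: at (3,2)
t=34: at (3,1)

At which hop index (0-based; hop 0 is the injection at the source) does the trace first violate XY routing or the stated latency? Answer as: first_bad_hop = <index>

[1] (+0,-1) / 5c ⇒ BAD: Y-move but x=0≠3

first_bad_hop = 1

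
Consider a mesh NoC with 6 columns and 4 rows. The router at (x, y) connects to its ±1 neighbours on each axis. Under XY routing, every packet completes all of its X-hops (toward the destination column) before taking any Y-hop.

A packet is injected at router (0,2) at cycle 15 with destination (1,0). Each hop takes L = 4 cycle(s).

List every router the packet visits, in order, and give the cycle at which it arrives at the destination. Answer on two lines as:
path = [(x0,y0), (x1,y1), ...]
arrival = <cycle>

path = [(0,2), (1,2), (1,1), (1,0)]
arrival = 27

#0 — 0,2 | c15
#1 — 1,2 | c19 | E
#2 — 1,1 | c23 | S
#3 — 1,0 | c27 | S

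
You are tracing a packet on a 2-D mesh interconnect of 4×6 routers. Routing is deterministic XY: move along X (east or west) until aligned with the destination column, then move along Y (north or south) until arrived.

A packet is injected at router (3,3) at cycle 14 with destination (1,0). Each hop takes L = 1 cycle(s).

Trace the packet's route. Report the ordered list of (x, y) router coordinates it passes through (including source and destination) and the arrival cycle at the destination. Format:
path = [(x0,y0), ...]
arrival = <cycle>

hop 0: (3,3) @ cyc 14
hop 1: (2,3) @ cyc 15  [W]
hop 2: (1,3) @ cyc 16  [W]
hop 3: (1,2) @ cyc 17  [S]
hop 4: (1,1) @ cyc 18  [S]
hop 5: (1,0) @ cyc 19  [S]

path = [(3,3), (2,3), (1,3), (1,2), (1,1), (1,0)]
arrival = 19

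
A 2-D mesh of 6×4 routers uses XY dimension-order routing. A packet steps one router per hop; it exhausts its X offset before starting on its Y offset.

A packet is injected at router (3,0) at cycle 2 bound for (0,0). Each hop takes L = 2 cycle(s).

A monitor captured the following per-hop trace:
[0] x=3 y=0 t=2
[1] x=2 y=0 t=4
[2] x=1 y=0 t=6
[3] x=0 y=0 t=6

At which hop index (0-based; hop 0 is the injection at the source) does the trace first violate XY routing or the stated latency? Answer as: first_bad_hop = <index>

[1] (-1,+0) / 2c ⇒ ok
[2] (-1,+0) / 2c ⇒ ok
[3] (-1,+0) / 0c ⇒ BAD: Δcyc=0≠L

first_bad_hop = 3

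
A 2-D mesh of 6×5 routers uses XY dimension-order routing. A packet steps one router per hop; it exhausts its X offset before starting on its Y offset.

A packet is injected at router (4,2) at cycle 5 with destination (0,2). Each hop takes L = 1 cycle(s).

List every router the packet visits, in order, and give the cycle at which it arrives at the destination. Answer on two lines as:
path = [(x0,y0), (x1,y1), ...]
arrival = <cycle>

path = [(4,2), (3,2), (2,2), (1,2), (0,2)]
arrival = 9

t=5: at (4,2)
t=6: at (3,2) after W
t=7: at (2,2) after W
t=8: at (1,2) after W
t=9: at (0,2) after W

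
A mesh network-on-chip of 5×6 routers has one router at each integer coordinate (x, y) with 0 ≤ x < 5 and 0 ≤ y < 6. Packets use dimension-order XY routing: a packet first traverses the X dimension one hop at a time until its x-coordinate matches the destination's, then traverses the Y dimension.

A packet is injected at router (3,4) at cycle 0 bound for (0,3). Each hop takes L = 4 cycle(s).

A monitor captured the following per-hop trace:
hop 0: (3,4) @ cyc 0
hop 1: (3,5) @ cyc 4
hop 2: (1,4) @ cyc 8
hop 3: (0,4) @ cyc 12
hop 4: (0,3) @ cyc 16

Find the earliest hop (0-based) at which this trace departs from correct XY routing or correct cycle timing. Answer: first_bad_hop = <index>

first_bad_hop = 1

  1: Δx=+0 Δy=+1 Δt=4 [BAD: Y-move but x=3≠0]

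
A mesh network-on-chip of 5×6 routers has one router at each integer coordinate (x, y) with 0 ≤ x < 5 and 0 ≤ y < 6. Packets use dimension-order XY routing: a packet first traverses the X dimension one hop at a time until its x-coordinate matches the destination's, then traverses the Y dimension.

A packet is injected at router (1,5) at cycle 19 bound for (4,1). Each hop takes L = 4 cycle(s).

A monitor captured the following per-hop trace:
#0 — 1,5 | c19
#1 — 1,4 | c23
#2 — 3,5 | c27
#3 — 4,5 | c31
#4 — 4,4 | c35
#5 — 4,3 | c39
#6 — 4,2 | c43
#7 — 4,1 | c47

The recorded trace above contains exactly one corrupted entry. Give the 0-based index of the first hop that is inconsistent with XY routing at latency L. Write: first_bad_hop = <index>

first_bad_hop = 1

check 1→ d=(0,-1) cyc+4: BAD: Y-move but x=1≠4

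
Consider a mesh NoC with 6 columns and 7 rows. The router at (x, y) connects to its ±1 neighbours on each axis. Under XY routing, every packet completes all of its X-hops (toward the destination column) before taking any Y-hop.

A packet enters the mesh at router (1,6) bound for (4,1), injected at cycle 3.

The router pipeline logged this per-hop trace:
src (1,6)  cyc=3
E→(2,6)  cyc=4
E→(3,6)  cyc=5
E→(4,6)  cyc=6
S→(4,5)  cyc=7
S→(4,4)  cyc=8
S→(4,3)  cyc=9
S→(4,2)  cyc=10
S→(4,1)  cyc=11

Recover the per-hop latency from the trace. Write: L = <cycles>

L = 1

cyc[1] − cyc[0] = 4 − 3 = 1.
Per-hop latency L = Δcyc = 1.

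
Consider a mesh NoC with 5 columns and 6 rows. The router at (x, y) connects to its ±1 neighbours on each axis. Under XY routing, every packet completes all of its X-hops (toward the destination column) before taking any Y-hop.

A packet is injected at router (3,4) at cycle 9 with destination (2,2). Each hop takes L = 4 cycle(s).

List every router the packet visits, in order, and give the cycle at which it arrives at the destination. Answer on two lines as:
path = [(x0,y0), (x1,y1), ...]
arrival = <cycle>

path = [(3,4), (2,4), (2,3), (2,2)]
arrival = 21

t=9: at (3,4)
t=13: at (2,4) after W
t=17: at (2,3) after S
t=21: at (2,2) after S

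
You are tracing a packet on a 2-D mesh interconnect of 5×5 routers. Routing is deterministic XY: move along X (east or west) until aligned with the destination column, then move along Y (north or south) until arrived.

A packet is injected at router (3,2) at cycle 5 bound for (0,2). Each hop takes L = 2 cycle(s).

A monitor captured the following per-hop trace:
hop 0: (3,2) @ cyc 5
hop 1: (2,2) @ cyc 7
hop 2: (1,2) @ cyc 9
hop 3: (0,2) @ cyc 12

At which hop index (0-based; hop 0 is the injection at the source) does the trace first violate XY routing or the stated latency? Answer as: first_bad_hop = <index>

first_bad_hop = 3

[1] (-1,+0) / 2c ⇒ ok
[2] (-1,+0) / 2c ⇒ ok
[3] (-1,+0) / 3c ⇒ BAD: Δcyc=3≠L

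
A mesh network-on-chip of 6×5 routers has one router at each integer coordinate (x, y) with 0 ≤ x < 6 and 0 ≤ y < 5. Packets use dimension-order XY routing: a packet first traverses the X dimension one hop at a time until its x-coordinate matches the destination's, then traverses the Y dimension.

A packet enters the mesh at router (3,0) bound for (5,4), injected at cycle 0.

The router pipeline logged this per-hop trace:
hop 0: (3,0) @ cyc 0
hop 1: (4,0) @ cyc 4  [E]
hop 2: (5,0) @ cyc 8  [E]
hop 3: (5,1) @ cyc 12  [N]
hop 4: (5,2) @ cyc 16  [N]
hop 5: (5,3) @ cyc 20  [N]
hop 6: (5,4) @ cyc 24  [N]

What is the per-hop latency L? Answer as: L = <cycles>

L = 4

cyc[1] − cyc[0] = 4 − 0 = 4.
Per-hop latency L = Δcyc = 4.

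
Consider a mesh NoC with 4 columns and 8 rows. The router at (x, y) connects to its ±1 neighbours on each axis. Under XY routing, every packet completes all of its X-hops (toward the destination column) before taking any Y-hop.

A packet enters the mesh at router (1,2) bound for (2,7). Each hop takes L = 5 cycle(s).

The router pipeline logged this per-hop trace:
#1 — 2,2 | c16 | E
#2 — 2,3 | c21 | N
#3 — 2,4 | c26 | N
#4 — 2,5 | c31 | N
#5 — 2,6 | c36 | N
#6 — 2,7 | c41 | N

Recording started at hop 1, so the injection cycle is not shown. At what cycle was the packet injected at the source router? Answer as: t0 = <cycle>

t0 = 11

At hop 1 the cycle is 16; in general cyc_k = t0 + kL.
Therefore t0 = 16 − L = 11.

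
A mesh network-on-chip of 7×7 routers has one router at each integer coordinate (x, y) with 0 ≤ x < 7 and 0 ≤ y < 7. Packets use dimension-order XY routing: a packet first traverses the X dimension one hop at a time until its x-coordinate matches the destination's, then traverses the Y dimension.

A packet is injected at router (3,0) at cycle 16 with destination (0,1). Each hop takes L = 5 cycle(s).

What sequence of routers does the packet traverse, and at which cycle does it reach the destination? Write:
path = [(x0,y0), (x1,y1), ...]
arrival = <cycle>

  0. router=(3,0) cycle=16 (inject)
  1. router=(2,0) cycle=21 dir=W
  2. router=(1,0) cycle=26 dir=W
  3. router=(0,0) cycle=31 dir=W
  4. router=(0,1) cycle=36 dir=N

path = [(3,0), (2,0), (1,0), (0,0), (0,1)]
arrival = 36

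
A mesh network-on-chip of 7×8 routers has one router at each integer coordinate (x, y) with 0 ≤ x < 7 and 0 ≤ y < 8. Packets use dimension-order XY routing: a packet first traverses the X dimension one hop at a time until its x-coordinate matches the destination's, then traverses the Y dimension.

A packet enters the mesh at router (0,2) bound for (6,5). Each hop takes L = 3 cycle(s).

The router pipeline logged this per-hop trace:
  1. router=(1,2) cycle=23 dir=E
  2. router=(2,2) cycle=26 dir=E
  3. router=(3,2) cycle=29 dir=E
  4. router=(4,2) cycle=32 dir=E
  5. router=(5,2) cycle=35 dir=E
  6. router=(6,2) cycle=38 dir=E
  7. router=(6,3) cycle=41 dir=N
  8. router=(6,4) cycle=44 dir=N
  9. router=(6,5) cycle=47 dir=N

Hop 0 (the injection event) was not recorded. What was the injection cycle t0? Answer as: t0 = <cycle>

At hop 1 the cycle is 23; in general cyc_k = t0 + kL.
Subtract one hop: t0 = 23 − 3 = 20.

t0 = 20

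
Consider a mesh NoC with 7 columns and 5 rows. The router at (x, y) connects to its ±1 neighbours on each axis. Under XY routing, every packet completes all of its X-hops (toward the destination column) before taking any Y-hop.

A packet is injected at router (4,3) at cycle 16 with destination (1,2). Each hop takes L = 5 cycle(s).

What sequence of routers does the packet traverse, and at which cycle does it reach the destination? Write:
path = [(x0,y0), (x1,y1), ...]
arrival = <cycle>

path = [(4,3), (3,3), (2,3), (1,3), (1,2)]
arrival = 36

  0. router=(4,3) cycle=16 (inject)
  1. router=(3,3) cycle=21 dir=W
  2. router=(2,3) cycle=26 dir=W
  3. router=(1,3) cycle=31 dir=W
  4. router=(1,2) cycle=36 dir=S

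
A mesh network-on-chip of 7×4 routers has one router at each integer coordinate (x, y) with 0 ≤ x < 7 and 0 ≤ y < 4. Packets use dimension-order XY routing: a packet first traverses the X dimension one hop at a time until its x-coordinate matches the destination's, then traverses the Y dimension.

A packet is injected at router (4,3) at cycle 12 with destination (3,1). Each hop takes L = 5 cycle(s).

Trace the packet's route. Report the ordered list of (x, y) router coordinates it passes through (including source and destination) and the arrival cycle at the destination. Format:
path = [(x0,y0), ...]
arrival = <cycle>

#0 — 4,3 | c12
#1 — 3,3 | c17 | W
#2 — 3,2 | c22 | S
#3 — 3,1 | c27 | S

path = [(4,3), (3,3), (3,2), (3,1)]
arrival = 27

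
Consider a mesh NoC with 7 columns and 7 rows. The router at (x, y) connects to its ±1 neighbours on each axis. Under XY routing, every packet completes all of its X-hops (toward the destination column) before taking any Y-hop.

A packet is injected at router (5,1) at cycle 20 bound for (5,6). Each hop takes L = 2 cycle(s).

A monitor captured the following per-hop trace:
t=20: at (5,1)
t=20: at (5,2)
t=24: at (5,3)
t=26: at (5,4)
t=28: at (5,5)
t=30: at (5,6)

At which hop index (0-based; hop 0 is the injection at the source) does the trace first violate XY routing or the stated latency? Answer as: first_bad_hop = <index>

hop 1: step (+0,+1), +0 cyc — BAD: Δcyc=0≠L

first_bad_hop = 1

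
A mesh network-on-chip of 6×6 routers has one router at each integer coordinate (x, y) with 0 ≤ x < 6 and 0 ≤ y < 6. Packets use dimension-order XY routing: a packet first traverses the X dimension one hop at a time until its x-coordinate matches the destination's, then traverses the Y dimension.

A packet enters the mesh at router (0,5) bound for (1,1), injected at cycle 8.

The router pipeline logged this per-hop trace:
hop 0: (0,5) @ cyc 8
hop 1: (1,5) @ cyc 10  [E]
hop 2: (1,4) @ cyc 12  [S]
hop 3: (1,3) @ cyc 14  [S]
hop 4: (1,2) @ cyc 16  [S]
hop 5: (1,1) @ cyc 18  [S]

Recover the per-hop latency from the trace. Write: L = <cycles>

Between hops 0 and 1 the cycle counter advances 10 − 8 = 2.
One hop costs L cycles, so L = 2.

L = 2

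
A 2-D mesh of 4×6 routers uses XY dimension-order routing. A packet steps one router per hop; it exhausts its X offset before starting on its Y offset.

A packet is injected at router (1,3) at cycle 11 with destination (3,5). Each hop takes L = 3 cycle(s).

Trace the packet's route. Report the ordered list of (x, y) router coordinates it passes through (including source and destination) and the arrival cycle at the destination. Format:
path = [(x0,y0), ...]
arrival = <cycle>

path = [(1,3), (2,3), (3,3), (3,4), (3,5)]
arrival = 23

t=11: at (1,3)
t=14: at (2,3) after E
t=17: at (3,3) after E
t=20: at (3,4) after N
t=23: at (3,5) after N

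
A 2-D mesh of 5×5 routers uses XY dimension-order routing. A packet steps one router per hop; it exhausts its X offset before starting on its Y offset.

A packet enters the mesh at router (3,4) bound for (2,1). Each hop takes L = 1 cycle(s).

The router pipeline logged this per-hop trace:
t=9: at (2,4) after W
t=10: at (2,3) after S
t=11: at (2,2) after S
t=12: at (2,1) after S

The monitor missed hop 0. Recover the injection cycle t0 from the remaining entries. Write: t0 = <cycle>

t0 = 8

Hop 1 reached at cycle 9; hop k is at t0 + k·L.
t0 = cyc[1] − L = 9 − 1 = 8.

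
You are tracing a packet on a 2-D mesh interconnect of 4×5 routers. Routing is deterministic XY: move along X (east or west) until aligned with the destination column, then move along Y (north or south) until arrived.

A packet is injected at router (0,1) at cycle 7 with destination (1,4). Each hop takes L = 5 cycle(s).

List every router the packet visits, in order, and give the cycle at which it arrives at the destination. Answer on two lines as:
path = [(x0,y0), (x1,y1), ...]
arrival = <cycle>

path = [(0,1), (1,1), (1,2), (1,3), (1,4)]
arrival = 27

hop 0: (0,1) @ cyc 7
hop 1: (1,1) @ cyc 12  [E]
hop 2: (1,2) @ cyc 17  [N]
hop 3: (1,3) @ cyc 22  [N]
hop 4: (1,4) @ cyc 27  [N]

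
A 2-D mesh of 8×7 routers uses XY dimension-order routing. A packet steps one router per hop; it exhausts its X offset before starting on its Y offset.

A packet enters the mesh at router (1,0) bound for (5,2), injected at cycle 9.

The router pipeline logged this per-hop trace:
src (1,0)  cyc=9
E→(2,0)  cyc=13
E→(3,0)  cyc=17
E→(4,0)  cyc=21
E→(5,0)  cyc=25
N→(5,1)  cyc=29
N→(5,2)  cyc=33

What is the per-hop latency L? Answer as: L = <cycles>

Δcyc across hop 0→1: 13 − 9 = 4.
Each hop adds L, hence L = 4.

L = 4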